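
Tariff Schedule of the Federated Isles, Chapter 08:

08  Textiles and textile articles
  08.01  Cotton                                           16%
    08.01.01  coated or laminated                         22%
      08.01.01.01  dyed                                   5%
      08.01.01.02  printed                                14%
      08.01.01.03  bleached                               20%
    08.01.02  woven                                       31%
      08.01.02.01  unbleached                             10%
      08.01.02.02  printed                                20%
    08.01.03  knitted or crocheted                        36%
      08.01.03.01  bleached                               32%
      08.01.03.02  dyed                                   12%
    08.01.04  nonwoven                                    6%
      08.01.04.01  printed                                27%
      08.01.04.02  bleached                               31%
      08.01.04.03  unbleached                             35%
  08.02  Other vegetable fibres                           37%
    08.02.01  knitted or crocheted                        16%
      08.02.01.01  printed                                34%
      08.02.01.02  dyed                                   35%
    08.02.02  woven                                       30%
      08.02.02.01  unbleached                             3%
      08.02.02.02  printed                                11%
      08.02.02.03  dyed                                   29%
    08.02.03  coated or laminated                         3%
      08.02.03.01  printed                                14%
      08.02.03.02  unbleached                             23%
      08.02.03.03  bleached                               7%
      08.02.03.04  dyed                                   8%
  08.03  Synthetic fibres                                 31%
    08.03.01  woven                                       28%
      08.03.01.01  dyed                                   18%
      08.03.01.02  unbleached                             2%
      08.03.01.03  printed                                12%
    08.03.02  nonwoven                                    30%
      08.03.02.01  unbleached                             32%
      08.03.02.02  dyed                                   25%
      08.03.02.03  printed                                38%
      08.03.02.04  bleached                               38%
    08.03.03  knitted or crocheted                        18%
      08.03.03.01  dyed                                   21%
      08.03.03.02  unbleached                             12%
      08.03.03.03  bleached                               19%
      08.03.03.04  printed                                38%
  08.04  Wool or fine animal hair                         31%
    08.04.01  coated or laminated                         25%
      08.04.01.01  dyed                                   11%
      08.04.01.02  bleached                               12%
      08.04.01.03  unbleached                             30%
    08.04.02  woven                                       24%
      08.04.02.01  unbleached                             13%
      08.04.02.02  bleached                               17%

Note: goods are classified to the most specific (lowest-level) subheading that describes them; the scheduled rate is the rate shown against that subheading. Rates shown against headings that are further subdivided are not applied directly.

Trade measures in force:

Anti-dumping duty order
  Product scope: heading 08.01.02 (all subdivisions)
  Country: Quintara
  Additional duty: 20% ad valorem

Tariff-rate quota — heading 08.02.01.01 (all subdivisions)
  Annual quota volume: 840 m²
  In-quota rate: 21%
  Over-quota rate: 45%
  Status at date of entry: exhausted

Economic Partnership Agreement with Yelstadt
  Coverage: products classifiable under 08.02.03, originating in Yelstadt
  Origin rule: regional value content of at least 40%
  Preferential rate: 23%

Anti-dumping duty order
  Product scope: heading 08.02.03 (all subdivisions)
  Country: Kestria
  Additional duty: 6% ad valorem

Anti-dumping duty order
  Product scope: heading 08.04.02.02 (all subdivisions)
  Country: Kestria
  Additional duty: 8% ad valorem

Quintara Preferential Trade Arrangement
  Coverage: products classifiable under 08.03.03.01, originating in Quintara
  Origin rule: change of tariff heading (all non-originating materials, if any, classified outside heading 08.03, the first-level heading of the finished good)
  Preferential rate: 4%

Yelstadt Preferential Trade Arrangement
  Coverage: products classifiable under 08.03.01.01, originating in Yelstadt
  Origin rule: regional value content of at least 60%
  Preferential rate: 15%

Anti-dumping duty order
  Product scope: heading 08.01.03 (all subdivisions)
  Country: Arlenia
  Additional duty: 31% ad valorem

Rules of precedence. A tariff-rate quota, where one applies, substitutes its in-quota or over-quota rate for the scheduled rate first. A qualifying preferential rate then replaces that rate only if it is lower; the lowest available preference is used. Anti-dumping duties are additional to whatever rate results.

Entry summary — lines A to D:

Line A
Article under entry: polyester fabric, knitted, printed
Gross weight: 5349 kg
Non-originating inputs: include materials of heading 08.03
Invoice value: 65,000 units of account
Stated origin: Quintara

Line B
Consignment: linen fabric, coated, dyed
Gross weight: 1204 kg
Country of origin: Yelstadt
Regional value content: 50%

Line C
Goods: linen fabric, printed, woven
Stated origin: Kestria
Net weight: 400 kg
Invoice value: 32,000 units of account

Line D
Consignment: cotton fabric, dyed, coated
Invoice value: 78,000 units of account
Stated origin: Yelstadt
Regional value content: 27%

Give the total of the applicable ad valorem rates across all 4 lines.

62%

Line A: polyester → 08.03; knitted → 08.03.03; printed → 08.03.03.04. Scheduled 38%. Quintara agreement on 08.03.03.01: 08.03.03.04 not covered. → 38%.
Line B: linen → 08.02; coated → 08.02.03; dyed → 08.02.03.04. Scheduled 8%. Yelstadt agreement on 08.02.03: RVC ≥ 40% → 23% available; Yelstadt agreement on 08.03.01.01: 08.02.03.04 not covered; preference 23% not lower than 8% → no reduction. → 8%.
Line C: linen → 08.02; woven → 08.02.02; printed → 08.02.02.02. Scheduled 11%. No special measure applies. → 11%.
Line D: cotton → 08.01; coated → 08.01.01; dyed → 08.01.01.01. Scheduled 5%. Yelstadt agreement on 08.02.03: 08.01.01.01 not covered; Yelstadt agreement on 08.03.01.01: 08.01.01.01 not covered. → 5%.
Sum: 38% + 8% + 11% + 5% = 62%.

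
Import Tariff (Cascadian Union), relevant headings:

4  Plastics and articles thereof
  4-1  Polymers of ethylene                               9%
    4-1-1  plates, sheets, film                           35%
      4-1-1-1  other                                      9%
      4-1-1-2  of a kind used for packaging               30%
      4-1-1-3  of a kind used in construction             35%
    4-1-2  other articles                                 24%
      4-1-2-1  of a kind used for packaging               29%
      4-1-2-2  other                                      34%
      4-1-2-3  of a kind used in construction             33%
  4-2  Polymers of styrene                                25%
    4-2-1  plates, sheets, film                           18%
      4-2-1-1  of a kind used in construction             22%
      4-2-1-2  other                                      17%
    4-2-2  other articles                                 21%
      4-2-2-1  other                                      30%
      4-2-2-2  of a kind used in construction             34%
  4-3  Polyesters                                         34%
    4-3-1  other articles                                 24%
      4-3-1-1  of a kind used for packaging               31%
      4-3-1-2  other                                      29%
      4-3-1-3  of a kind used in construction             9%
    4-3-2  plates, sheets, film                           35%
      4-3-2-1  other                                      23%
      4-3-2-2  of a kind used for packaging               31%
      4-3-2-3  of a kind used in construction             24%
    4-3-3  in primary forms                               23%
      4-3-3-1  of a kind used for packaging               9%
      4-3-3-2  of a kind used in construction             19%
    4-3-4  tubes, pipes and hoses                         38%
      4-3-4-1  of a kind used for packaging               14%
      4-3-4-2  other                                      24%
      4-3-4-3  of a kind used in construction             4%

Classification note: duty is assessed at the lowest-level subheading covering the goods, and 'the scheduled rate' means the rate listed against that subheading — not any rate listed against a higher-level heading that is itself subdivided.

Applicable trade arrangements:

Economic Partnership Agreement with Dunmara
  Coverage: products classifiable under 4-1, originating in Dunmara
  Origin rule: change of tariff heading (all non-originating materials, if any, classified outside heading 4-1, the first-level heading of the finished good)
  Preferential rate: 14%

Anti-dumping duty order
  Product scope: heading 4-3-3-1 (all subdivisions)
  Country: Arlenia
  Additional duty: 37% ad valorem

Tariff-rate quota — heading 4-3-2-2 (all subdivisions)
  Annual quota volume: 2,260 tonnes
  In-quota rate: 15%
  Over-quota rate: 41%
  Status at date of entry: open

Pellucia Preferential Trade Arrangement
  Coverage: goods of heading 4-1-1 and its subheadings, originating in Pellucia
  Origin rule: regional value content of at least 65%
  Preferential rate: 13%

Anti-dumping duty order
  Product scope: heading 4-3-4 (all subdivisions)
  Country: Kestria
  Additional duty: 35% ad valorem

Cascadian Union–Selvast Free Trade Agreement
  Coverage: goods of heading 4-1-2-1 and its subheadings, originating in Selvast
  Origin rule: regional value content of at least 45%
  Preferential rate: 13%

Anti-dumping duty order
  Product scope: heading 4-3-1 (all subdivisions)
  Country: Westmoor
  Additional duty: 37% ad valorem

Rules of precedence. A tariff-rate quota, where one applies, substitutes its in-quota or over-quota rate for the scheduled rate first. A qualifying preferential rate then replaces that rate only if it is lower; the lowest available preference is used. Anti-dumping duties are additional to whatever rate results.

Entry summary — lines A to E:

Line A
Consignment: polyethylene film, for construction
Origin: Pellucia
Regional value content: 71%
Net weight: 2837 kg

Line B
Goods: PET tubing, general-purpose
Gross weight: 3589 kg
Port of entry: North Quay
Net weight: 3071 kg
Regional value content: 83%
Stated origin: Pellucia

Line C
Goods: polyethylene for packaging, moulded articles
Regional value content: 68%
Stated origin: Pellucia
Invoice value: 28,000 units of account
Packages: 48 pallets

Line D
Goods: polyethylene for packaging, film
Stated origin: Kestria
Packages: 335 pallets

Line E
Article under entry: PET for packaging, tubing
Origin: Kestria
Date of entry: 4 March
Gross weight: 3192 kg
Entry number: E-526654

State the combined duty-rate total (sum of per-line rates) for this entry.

145%

Line A: polyethylene → 4-1; film → 4-1-1; for construction → 4-1-1-3. Scheduled 35%. Pellucia agreement on 4-1-1: RVC ≥ 65% → 13% available; preferential 13%. → 13%.
Line B: PET → 4-3; tubing → 4-3-4; general-purpose → 4-3-4-2. Scheduled 24%. Pellucia agreement on 4-1-1: 4-3-4-2 not covered. → 24%.
Line C: polyethylene → 4-1; moulded articles → 4-1-2; for packaging → 4-1-2-1. Scheduled 29%. Pellucia agreement on 4-1-1: 4-1-2-1 not covered. → 29%.
Line D: polyethylene → 4-1; film → 4-1-1; for packaging → 4-1-1-2. Scheduled 30%. No special measure applies. → 30%.
Line E: PET → 4-3; tubing → 4-3-4; for packaging → 4-3-4-1. Scheduled 14%. anti-dumping (Kestria, 4-3-4): +35%; total 14% + 35% = 49%. → 49%.
Sum: 13% + 24% + 29% + 30% + 49% = 145%.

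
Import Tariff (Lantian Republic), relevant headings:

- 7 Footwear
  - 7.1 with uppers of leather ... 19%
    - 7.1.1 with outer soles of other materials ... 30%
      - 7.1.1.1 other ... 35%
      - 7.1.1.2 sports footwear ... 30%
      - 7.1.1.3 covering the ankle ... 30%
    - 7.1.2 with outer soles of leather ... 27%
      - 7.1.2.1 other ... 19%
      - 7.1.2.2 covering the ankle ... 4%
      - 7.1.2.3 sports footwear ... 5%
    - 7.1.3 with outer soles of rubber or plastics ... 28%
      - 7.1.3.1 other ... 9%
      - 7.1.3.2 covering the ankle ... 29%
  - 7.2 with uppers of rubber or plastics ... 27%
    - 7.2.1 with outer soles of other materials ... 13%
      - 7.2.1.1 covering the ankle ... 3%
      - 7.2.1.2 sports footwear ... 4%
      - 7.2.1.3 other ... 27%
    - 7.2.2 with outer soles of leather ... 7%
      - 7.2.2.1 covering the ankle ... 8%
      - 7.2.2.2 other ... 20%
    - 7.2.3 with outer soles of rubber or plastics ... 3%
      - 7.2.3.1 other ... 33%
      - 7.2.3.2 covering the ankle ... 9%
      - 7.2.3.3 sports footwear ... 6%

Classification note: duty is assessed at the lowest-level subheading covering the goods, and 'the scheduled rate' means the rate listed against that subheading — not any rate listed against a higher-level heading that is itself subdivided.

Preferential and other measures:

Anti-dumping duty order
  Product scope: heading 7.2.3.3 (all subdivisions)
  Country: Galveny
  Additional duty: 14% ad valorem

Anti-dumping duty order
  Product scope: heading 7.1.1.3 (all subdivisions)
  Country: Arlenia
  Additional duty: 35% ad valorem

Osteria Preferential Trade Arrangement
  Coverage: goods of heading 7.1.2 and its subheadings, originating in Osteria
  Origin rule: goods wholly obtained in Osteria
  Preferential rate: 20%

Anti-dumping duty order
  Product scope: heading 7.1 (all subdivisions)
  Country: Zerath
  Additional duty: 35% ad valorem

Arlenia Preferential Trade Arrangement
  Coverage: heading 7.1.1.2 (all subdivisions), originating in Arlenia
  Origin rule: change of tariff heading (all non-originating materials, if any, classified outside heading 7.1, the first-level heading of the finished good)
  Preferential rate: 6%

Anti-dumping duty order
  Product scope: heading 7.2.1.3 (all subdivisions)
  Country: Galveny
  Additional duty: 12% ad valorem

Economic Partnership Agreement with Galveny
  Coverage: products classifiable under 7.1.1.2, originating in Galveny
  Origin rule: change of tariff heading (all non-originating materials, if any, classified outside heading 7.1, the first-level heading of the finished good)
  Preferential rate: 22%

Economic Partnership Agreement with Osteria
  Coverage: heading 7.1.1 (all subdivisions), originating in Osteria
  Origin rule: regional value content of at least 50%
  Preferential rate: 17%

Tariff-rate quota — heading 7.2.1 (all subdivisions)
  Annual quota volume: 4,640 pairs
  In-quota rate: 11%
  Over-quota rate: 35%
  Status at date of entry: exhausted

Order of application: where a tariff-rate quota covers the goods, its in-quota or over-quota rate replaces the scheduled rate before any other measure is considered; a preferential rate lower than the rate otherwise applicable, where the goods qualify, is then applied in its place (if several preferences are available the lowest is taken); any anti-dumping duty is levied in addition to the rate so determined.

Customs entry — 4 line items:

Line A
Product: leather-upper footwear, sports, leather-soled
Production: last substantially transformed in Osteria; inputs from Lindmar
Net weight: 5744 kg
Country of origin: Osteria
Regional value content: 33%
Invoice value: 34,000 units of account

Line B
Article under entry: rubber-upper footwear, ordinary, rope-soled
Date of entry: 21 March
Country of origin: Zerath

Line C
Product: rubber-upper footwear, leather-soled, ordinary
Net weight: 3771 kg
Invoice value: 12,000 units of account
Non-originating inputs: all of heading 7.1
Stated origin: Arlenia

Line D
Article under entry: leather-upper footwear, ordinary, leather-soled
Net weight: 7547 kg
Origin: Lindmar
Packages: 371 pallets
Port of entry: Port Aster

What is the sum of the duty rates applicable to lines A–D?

79%

Line A: leather-upper → 7.1; leather-soled → 7.1.2; sports → 7.1.2.3. Scheduled 5%. Osteria agreement on 7.1.2: not wholly obtained; Osteria agreement on 7.1.1: 7.1.2.3 not covered. → 5%.
Line B: rubber-upper → 7.2; rope-soled → 7.2.1; ordinary → 7.2.1.3. Scheduled 27%. quota on 7.2.1 exhausted → over-quota 35%. → 35%.
Line C: rubber-upper → 7.2; leather-soled → 7.2.2; ordinary → 7.2.2.2. Scheduled 20%. Arlenia agreement on 7.1.1.2: 7.2.2.2 not covered. → 20%.
Line D: leather-upper → 7.1; leather-soled → 7.1.2; ordinary → 7.1.2.1. Scheduled 19%. No special measure applies. → 19%.
Sum: 5% + 35% + 20% + 19% = 79%.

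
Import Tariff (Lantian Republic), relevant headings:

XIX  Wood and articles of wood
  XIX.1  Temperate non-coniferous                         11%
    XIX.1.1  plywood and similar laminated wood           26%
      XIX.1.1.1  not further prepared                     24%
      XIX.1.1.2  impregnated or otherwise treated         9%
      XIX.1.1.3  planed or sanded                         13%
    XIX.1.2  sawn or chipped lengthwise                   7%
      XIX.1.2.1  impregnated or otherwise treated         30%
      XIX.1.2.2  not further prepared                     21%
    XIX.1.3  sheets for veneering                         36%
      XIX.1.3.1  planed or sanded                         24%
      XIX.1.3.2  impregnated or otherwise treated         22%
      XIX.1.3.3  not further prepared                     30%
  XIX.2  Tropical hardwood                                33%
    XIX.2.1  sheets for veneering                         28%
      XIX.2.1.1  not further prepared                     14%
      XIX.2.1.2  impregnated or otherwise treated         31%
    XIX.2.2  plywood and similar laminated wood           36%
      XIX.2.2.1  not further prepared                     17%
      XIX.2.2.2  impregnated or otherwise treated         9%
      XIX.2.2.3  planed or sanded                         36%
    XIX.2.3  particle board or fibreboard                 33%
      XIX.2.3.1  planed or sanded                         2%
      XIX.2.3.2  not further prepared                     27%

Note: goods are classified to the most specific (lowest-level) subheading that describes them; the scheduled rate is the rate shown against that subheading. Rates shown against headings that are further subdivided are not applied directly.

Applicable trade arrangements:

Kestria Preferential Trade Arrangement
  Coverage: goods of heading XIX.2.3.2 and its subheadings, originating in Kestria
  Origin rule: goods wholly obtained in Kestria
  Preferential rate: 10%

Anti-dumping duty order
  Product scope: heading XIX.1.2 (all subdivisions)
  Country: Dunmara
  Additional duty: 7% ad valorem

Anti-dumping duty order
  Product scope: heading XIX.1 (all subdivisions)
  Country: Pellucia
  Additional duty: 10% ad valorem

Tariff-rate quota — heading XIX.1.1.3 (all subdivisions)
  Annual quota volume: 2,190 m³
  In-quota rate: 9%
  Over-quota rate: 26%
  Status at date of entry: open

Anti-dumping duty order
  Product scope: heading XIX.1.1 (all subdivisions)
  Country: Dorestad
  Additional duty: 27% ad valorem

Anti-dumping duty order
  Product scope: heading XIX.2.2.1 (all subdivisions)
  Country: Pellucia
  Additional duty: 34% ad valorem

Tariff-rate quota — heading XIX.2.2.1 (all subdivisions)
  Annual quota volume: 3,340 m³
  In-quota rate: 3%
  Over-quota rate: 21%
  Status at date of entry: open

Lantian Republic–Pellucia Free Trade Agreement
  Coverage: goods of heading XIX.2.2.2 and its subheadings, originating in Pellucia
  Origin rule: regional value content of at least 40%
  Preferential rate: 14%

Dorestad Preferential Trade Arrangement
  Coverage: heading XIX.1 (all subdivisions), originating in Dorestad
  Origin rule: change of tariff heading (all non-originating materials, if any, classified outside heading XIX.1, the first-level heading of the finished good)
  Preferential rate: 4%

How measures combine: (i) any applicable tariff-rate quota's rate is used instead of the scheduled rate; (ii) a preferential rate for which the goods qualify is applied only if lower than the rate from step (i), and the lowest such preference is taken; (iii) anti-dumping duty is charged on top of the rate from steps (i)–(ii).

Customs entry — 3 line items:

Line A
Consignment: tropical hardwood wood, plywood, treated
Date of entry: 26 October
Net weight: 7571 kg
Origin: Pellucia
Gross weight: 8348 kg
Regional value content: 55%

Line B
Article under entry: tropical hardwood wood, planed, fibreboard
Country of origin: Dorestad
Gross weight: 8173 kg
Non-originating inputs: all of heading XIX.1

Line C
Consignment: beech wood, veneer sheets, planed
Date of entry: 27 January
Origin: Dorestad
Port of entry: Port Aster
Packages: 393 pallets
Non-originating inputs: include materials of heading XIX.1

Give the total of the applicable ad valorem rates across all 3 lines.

35%

Line A: tropical hardwood → XIX.2; plywood → XIX.2.2; treated → XIX.2.2.2. Scheduled 9%. Pellucia agreement on XIX.2.2.2: RVC ≥ 40% → 14% available; preference 14% not lower than 9% → no reduction. → 9%.
Line B: tropical hardwood → XIX.2; fibreboard → XIX.2.3; planed → XIX.2.3.1. Scheduled 2%. Dorestad agreement on XIX.1: XIX.2.3.1 not covered. → 2%.
Line C: beech → XIX.1; veneer sheets → XIX.1.3; planed → XIX.1.3.1. Scheduled 24%. Dorestad agreement on XIX.1: CTH not met. → 24%.
Sum: 9% + 2% + 24% = 35%.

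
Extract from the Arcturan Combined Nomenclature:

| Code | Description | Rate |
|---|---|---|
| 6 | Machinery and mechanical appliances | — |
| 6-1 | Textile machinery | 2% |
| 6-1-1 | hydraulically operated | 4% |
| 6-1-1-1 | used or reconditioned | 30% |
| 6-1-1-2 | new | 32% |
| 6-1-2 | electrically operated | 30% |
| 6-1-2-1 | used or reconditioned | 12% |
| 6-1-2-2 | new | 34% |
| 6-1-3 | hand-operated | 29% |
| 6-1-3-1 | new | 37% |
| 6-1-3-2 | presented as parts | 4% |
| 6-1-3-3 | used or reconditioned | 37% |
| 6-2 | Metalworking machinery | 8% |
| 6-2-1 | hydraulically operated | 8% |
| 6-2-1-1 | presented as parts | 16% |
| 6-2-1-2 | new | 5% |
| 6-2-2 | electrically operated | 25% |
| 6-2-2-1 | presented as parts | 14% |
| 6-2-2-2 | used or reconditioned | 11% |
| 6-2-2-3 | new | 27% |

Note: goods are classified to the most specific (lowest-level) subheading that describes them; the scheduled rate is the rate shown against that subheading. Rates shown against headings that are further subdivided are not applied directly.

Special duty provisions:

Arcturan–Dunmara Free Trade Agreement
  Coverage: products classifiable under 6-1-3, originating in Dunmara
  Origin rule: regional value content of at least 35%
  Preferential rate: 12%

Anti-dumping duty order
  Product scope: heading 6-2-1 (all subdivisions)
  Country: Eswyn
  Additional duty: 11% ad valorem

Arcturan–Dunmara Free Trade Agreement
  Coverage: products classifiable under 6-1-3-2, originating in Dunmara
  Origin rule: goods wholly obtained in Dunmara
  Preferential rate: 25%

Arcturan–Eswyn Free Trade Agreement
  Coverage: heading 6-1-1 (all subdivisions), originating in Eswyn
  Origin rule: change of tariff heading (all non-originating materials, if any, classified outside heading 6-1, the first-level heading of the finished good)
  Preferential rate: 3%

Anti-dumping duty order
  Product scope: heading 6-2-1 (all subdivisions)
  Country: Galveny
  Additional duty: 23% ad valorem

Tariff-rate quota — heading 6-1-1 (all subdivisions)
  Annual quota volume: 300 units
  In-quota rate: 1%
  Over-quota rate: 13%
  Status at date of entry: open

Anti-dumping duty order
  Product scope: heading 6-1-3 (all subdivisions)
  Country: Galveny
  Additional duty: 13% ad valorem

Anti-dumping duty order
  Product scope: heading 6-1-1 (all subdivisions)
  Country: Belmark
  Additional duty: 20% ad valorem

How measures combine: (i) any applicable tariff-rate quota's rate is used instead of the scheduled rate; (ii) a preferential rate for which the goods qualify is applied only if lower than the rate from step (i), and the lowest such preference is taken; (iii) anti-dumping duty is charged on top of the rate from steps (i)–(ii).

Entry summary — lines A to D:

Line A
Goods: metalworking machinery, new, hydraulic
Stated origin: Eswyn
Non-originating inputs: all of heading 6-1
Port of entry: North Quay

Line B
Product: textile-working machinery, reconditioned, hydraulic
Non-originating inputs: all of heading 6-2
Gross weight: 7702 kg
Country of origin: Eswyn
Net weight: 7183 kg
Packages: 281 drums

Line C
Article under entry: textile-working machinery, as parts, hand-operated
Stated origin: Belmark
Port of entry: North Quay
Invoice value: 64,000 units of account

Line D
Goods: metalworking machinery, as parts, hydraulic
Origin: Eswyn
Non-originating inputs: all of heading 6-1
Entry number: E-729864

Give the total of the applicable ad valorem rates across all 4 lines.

Line A: metalworking → 6-2; hydraulic → 6-2-1; new → 6-2-1-2. Scheduled 5%. Eswyn agreement on 6-1-1: 6-2-1-2 not covered; anti-dumping (Eswyn, 6-2-1): +11%; total 5% + 11% = 16%. → 16%.
Line B: textile-working → 6-1; hydraulic → 6-1-1; reconditioned → 6-1-1-1. Scheduled 30%. quota on 6-1-1 open → in-quota 1%; Eswyn agreement on 6-1-1: CTH met → 3% available; preference 3% not lower than 1% → no reduction. → 1%.
Line C: textile-working → 6-1; hand-operated → 6-1-3; as parts → 6-1-3-2. Scheduled 4%. No special measure applies. → 4%.
Line D: metalworking → 6-2; hydraulic → 6-2-1; as parts → 6-2-1-1. Scheduled 16%. Eswyn agreement on 6-1-1: 6-2-1-1 not covered; anti-dumping (Eswyn, 6-2-1): +11%; total 16% + 11% = 27%. → 27%.
Sum: 16% + 1% + 4% + 27% = 48%.

48%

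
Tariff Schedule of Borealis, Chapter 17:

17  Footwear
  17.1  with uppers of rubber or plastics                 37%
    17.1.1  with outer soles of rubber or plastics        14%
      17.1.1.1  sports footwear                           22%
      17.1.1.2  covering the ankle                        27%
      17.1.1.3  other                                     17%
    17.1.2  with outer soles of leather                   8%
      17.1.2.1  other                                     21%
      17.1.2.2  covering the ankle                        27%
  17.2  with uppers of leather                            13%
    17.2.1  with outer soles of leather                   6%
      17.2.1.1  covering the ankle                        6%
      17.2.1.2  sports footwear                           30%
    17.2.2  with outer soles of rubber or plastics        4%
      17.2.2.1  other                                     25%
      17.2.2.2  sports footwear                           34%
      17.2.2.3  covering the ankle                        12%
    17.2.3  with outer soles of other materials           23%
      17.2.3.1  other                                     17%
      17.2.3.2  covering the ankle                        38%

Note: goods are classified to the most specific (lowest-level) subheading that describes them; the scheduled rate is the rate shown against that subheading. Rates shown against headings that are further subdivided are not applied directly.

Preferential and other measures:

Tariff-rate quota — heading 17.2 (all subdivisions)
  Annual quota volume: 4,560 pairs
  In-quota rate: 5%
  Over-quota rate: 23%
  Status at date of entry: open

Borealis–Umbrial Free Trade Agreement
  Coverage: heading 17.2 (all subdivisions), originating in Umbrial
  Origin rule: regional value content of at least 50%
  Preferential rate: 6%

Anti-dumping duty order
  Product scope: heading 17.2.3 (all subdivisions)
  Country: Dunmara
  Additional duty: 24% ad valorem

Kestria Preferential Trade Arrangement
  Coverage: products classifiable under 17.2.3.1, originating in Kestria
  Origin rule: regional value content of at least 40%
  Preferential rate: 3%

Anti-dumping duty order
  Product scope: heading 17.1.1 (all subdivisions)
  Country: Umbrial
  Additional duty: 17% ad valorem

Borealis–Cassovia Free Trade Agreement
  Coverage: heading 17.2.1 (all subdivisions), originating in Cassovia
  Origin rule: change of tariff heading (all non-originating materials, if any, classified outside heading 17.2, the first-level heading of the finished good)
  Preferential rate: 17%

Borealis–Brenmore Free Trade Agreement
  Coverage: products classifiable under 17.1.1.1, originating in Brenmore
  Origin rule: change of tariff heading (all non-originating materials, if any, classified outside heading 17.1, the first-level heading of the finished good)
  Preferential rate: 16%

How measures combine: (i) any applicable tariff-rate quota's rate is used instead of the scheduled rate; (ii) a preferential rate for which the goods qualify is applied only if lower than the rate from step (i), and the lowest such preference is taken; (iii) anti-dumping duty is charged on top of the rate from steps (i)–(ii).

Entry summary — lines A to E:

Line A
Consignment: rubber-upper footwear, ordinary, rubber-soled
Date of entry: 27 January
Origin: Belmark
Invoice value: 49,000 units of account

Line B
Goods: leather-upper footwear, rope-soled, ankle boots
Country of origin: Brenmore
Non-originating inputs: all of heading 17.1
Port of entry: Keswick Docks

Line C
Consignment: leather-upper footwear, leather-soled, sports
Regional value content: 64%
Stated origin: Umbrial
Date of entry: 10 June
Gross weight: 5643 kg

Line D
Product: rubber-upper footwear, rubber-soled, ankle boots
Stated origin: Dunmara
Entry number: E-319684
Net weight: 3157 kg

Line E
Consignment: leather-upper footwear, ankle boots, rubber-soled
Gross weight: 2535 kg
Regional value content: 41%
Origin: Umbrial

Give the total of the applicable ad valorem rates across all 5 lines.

Line A: rubber-upper → 17.1; rubber-soled → 17.1.1; ordinary → 17.1.1.3. Scheduled 17%. No special measure applies. → 17%.
Line B: leather-upper → 17.2; rope-soled → 17.2.3; ankle boots → 17.2.3.2. Scheduled 38%. quota on 17.2 open → in-quota 5%; Brenmore agreement on 17.1.1.1: 17.2.3.2 not covered. → 5%.
Line C: leather-upper → 17.2; leather-soled → 17.2.1; sports → 17.2.1.2. Scheduled 30%. quota on 17.2 open → in-quota 5%; Umbrial agreement on 17.2: RVC ≥ 50% → 6% available; preference 6% not lower than 5% → no reduction. → 5%.
Line D: rubber-upper → 17.1; rubber-soled → 17.1.1; ankle boots → 17.1.1.2. Scheduled 27%. No special measure applies. → 27%.
Line E: leather-upper → 17.2; rubber-soled → 17.2.2; ankle boots → 17.2.2.3. Scheduled 12%. quota on 17.2 open → in-quota 5%; Umbrial agreement on 17.2: RVC < 50%. → 5%.
Sum: 17% + 5% + 5% + 27% + 5% = 59%.

59%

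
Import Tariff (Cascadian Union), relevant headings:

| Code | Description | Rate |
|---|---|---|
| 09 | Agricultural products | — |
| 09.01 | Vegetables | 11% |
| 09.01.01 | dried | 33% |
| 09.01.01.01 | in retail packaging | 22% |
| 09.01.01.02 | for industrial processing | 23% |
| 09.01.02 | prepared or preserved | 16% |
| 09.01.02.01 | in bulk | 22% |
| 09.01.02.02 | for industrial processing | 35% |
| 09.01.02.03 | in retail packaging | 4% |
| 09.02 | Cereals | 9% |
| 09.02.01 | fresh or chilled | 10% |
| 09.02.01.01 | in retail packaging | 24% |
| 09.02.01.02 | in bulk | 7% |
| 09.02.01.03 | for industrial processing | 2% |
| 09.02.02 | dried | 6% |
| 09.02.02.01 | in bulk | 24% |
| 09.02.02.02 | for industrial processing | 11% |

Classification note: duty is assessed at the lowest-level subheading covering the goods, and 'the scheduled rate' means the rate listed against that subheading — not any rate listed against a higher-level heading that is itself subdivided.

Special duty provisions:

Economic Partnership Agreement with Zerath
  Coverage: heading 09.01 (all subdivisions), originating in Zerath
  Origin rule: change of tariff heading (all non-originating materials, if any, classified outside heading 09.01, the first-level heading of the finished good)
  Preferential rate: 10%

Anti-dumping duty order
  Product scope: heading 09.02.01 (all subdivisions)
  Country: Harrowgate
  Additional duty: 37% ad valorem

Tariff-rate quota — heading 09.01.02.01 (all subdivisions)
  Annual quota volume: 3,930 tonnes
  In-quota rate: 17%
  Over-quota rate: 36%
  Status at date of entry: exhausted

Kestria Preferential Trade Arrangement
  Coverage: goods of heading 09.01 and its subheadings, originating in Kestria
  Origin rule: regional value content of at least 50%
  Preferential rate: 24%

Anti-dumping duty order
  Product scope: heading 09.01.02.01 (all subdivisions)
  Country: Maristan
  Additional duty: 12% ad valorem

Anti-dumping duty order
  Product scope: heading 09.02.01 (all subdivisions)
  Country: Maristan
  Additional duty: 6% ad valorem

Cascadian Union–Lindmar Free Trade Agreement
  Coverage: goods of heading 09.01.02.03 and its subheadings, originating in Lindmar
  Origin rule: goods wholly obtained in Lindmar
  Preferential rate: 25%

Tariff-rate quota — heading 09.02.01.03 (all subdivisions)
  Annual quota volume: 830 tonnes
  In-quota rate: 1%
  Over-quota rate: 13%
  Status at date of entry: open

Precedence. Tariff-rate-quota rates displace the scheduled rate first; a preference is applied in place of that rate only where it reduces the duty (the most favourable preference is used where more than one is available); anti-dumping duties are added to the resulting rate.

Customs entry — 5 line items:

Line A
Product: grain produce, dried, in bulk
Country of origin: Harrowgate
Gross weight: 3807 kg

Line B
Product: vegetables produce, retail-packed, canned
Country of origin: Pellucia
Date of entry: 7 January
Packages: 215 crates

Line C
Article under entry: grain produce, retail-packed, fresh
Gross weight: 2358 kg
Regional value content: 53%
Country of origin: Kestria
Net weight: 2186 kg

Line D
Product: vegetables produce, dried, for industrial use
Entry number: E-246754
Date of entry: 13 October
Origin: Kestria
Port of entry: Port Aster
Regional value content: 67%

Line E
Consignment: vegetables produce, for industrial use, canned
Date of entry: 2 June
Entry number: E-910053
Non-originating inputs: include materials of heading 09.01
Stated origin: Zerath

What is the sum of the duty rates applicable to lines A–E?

Line A: grain → 09.02; dried → 09.02.02; in bulk → 09.02.02.01. Scheduled 24%. No special measure applies. → 24%.
Line B: vegetables → 09.01; canned → 09.01.02; retail-packed → 09.01.02.03. Scheduled 4%. No special measure applies. → 4%.
Line C: grain → 09.02; fresh → 09.02.01; retail-packed → 09.02.01.01. Scheduled 24%. Kestria agreement on 09.01: 09.02.01.01 not covered. → 24%.
Line D: vegetables → 09.01; dried → 09.01.01; for industrial use → 09.01.01.02. Scheduled 23%. Kestria agreement on 09.01: RVC ≥ 50% → 24% available; preference 24% not lower than 23% → no reduction. → 23%.
Line E: vegetables → 09.01; canned → 09.01.02; for industrial use → 09.01.02.02. Scheduled 35%. Zerath agreement on 09.01: CTH not met. → 35%.
Sum: 24% + 4% + 24% + 23% + 35% = 110%.

110%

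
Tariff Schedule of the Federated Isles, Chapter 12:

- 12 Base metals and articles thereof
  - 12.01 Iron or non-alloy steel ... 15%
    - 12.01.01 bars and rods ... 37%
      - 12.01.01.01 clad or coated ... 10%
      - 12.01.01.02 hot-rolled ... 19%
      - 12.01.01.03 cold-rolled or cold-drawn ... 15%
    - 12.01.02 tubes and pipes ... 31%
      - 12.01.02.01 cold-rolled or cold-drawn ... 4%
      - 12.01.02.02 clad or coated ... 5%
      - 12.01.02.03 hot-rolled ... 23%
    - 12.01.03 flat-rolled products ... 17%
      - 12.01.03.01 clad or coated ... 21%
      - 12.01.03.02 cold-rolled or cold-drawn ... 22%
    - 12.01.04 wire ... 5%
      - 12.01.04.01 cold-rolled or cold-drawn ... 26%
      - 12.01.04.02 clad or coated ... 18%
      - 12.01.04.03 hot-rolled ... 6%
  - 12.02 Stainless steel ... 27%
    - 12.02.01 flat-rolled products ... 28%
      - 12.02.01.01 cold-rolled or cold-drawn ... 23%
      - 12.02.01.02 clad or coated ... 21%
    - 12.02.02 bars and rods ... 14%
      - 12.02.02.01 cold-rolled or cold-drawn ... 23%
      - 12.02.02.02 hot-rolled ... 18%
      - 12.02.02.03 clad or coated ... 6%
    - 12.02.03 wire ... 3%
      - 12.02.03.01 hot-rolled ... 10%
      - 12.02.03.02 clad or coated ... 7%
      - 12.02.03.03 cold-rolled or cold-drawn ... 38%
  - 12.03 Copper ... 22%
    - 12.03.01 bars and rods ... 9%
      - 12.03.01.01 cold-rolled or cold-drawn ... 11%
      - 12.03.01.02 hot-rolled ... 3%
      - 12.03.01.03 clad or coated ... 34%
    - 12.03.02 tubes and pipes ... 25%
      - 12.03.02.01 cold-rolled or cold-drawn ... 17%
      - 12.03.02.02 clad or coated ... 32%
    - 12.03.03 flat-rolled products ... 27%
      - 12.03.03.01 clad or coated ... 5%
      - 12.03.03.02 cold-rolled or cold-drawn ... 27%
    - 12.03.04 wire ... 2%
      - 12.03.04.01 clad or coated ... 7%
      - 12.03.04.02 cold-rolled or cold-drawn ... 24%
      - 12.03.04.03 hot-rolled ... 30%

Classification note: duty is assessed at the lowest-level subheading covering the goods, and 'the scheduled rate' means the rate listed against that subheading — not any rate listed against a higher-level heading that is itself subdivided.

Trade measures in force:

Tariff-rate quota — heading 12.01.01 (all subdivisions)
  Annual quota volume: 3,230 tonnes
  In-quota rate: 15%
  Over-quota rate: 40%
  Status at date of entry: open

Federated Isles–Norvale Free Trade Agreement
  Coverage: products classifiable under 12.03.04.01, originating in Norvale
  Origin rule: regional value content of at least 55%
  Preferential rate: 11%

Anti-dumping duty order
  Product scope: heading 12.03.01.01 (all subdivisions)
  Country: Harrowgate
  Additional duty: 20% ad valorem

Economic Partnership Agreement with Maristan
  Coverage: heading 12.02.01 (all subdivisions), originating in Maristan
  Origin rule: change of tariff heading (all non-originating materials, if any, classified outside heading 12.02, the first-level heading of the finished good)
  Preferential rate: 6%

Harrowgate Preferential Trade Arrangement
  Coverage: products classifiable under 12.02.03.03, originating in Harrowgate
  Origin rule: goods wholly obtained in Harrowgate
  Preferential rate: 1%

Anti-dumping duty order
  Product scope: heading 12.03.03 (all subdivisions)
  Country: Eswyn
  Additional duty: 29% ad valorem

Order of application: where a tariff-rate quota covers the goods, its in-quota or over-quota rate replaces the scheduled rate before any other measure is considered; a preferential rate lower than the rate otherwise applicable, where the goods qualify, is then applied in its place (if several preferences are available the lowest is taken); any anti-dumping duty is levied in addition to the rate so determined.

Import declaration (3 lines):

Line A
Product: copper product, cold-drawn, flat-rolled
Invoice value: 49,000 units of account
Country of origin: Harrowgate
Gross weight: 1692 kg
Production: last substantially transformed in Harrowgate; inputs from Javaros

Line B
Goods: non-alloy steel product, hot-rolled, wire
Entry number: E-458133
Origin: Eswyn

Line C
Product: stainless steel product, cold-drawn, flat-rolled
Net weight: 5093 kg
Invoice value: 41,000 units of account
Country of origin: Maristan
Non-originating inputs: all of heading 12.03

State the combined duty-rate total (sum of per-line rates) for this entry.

Line A: copper → 12.03; flat-rolled → 12.03.03; cold-drawn → 12.03.03.02. Scheduled 27%. Harrowgate agreement on 12.02.03.03: 12.03.03.02 not covered. → 27%.
Line B: non-alloy steel → 12.01; wire → 12.01.04; hot-rolled → 12.01.04.03. Scheduled 6%. No special measure applies. → 6%.
Line C: stainless steel → 12.02; flat-rolled → 12.02.01; cold-drawn → 12.02.01.01. Scheduled 23%. Maristan agreement on 12.02.01: CTH met → 6% available; preferential 6%. → 6%.
Sum: 27% + 6% + 6% = 39%.

39%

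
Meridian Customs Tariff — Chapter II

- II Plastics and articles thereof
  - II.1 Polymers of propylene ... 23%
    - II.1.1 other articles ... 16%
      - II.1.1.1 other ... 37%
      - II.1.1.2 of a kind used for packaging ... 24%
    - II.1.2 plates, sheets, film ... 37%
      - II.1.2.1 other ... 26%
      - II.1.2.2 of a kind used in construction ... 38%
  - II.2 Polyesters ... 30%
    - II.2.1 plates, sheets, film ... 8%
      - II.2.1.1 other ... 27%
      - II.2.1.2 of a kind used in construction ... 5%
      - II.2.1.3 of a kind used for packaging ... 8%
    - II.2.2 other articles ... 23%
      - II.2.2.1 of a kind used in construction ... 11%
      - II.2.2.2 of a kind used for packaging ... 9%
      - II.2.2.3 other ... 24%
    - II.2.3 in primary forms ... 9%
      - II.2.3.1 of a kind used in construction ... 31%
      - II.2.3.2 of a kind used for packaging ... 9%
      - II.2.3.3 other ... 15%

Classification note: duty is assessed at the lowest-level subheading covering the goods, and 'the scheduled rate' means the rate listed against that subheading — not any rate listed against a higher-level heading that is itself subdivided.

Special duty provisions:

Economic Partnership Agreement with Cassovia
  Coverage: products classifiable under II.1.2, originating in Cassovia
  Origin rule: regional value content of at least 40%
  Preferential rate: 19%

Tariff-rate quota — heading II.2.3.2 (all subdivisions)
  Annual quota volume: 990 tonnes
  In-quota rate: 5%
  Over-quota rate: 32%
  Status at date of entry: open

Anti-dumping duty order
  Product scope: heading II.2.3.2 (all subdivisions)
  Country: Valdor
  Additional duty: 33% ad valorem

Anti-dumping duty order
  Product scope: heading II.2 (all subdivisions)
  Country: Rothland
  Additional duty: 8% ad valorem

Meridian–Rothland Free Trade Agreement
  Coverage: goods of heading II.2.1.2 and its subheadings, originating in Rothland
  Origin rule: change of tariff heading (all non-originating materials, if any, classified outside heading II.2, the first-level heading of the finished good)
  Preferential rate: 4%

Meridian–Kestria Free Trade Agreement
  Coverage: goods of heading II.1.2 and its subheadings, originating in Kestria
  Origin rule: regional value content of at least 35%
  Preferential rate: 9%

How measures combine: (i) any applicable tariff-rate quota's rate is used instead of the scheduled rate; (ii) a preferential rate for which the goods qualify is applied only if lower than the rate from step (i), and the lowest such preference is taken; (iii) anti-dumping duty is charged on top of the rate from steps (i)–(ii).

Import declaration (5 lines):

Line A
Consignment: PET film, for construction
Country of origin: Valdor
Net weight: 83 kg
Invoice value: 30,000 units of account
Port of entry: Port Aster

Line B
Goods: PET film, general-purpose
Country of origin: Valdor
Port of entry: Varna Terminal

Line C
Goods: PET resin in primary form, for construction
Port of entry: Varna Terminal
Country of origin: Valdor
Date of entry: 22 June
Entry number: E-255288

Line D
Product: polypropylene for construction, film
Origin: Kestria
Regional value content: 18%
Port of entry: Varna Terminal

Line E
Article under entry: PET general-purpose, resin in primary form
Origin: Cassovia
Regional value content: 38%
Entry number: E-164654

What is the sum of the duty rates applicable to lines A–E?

Line A: PET → II.2; film → II.2.1; for construction → II.2.1.2. Scheduled 5%. No special measure applies. → 5%.
Line B: PET → II.2; film → II.2.1; general-purpose → II.2.1.1. Scheduled 27%. No special measure applies. → 27%.
Line C: PET → II.2; resin in primary form → II.2.3; for construction → II.2.3.1. Scheduled 31%. No special measure applies. → 31%.
Line D: polypropylene → II.1; film → II.1.2; for construction → II.1.2.2. Scheduled 38%. Kestria agreement on II.1.2: RVC < 35%. → 38%.
Line E: PET → II.2; resin in primary form → II.2.3; general-purpose → II.2.3.3. Scheduled 15%. Cassovia agreement on II.1.2: II.2.3.3 not covered. → 15%.
Sum: 5% + 27% + 31% + 38% + 15% = 116%.

116%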